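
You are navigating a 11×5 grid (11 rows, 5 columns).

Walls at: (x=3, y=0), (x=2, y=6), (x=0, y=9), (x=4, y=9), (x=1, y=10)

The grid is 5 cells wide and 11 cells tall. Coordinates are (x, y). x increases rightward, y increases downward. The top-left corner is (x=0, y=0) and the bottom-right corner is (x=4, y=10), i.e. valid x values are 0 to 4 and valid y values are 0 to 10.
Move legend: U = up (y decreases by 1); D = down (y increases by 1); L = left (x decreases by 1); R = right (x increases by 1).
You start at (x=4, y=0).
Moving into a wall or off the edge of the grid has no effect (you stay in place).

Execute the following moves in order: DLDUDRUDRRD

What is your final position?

Start: (x=4, y=0)
  D (down): (x=4, y=0) -> (x=4, y=1)
  L (left): (x=4, y=1) -> (x=3, y=1)
  D (down): (x=3, y=1) -> (x=3, y=2)
  U (up): (x=3, y=2) -> (x=3, y=1)
  D (down): (x=3, y=1) -> (x=3, y=2)
  R (right): (x=3, y=2) -> (x=4, y=2)
  U (up): (x=4, y=2) -> (x=4, y=1)
  D (down): (x=4, y=1) -> (x=4, y=2)
  R (right): blocked, stay at (x=4, y=2)
  R (right): blocked, stay at (x=4, y=2)
  D (down): (x=4, y=2) -> (x=4, y=3)
Final: (x=4, y=3)

Answer: Final position: (x=4, y=3)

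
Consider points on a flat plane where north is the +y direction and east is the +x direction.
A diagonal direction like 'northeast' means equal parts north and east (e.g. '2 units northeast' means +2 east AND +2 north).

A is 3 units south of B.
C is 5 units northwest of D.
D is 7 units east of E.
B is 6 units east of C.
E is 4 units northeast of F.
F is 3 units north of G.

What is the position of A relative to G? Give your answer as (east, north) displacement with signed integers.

Answer: A is at (east=12, north=9) relative to G.

Derivation:
Place G at the origin (east=0, north=0).
  F is 3 units north of G: delta (east=+0, north=+3); F at (east=0, north=3).
  E is 4 units northeast of F: delta (east=+4, north=+4); E at (east=4, north=7).
  D is 7 units east of E: delta (east=+7, north=+0); D at (east=11, north=7).
  C is 5 units northwest of D: delta (east=-5, north=+5); C at (east=6, north=12).
  B is 6 units east of C: delta (east=+6, north=+0); B at (east=12, north=12).
  A is 3 units south of B: delta (east=+0, north=-3); A at (east=12, north=9).
Therefore A relative to G: (east=12, north=9).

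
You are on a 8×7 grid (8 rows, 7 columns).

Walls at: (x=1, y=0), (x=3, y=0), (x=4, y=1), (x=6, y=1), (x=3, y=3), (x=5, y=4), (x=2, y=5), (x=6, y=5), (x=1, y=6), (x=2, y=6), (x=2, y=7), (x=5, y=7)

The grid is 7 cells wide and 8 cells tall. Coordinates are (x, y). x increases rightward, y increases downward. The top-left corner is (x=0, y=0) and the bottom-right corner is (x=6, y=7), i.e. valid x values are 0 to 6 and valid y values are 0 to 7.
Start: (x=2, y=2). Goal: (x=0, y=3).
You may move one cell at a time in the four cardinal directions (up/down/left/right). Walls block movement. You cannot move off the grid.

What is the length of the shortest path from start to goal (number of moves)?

Answer: Shortest path length: 3

Derivation:
BFS from (x=2, y=2) until reaching (x=0, y=3):
  Distance 0: (x=2, y=2)
  Distance 1: (x=2, y=1), (x=1, y=2), (x=3, y=2), (x=2, y=3)
  Distance 2: (x=2, y=0), (x=1, y=1), (x=3, y=1), (x=0, y=2), (x=4, y=2), (x=1, y=3), (x=2, y=4)
  Distance 3: (x=0, y=1), (x=5, y=2), (x=0, y=3), (x=4, y=3), (x=1, y=4), (x=3, y=4)  <- goal reached here
One shortest path (3 moves): (x=2, y=2) -> (x=1, y=2) -> (x=0, y=2) -> (x=0, y=3)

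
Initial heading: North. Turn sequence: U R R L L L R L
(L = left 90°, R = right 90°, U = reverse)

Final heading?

Answer: Final heading: East

Derivation:
Start: North
  U (U-turn (180°)) -> South
  R (right (90° clockwise)) -> West
  R (right (90° clockwise)) -> North
  L (left (90° counter-clockwise)) -> West
  L (left (90° counter-clockwise)) -> South
  L (left (90° counter-clockwise)) -> East
  R (right (90° clockwise)) -> South
  L (left (90° counter-clockwise)) -> East
Final: East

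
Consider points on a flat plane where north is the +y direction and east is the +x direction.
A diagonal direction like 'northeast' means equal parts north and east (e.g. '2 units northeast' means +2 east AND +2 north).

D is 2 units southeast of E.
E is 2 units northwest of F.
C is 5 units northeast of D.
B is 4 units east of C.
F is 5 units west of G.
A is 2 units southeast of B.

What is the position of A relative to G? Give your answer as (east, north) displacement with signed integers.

Answer: A is at (east=6, north=3) relative to G.

Derivation:
Place G at the origin (east=0, north=0).
  F is 5 units west of G: delta (east=-5, north=+0); F at (east=-5, north=0).
  E is 2 units northwest of F: delta (east=-2, north=+2); E at (east=-7, north=2).
  D is 2 units southeast of E: delta (east=+2, north=-2); D at (east=-5, north=0).
  C is 5 units northeast of D: delta (east=+5, north=+5); C at (east=0, north=5).
  B is 4 units east of C: delta (east=+4, north=+0); B at (east=4, north=5).
  A is 2 units southeast of B: delta (east=+2, north=-2); A at (east=6, north=3).
Therefore A relative to G: (east=6, north=3).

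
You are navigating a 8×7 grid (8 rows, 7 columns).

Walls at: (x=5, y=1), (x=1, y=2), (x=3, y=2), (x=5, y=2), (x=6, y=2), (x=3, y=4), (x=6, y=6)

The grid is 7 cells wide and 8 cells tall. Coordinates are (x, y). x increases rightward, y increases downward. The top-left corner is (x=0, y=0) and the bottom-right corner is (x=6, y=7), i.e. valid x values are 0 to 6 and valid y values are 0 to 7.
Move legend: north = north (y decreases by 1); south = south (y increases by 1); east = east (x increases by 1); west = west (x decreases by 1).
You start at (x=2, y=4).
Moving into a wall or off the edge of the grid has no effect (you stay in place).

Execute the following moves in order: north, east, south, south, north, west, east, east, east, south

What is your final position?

Answer: Final position: (x=5, y=4)

Derivation:
Start: (x=2, y=4)
  north (north): (x=2, y=4) -> (x=2, y=3)
  east (east): (x=2, y=3) -> (x=3, y=3)
  south (south): blocked, stay at (x=3, y=3)
  south (south): blocked, stay at (x=3, y=3)
  north (north): blocked, stay at (x=3, y=3)
  west (west): (x=3, y=3) -> (x=2, y=3)
  east (east): (x=2, y=3) -> (x=3, y=3)
  east (east): (x=3, y=3) -> (x=4, y=3)
  east (east): (x=4, y=3) -> (x=5, y=3)
  south (south): (x=5, y=3) -> (x=5, y=4)
Final: (x=5, y=4)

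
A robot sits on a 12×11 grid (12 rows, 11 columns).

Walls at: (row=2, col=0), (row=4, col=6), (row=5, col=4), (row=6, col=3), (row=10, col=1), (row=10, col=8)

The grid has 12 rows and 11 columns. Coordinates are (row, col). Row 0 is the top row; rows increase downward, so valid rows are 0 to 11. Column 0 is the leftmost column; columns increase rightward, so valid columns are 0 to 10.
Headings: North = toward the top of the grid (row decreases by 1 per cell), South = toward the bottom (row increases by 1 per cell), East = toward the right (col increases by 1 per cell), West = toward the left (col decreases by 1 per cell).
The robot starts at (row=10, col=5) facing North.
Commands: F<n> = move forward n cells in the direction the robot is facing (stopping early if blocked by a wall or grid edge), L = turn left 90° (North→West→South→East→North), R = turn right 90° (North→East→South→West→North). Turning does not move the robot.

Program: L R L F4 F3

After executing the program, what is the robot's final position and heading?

Answer: Final position: (row=10, col=2), facing West

Derivation:
Start: (row=10, col=5), facing North
  L: turn left, now facing West
  R: turn right, now facing North
  L: turn left, now facing West
  F4: move forward 3/4 (blocked), now at (row=10, col=2)
  F3: move forward 0/3 (blocked), now at (row=10, col=2)
Final: (row=10, col=2), facing West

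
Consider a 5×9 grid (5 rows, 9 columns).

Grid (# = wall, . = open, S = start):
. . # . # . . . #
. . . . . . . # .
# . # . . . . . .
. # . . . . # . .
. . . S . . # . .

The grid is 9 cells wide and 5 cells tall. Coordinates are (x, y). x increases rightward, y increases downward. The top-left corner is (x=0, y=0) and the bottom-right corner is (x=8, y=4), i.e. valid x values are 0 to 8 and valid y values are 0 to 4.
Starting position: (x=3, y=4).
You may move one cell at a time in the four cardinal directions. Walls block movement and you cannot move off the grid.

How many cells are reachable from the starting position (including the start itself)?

Answer: Reachable cells: 36

Derivation:
BFS flood-fill from (x=3, y=4):
  Distance 0: (x=3, y=4)
  Distance 1: (x=3, y=3), (x=2, y=4), (x=4, y=4)
  Distance 2: (x=3, y=2), (x=2, y=3), (x=4, y=3), (x=1, y=4), (x=5, y=4)
  Distance 3: (x=3, y=1), (x=4, y=2), (x=5, y=3), (x=0, y=4)
  Distance 4: (x=3, y=0), (x=2, y=1), (x=4, y=1), (x=5, y=2), (x=0, y=3)
  Distance 5: (x=1, y=1), (x=5, y=1), (x=6, y=2)
  Distance 6: (x=1, y=0), (x=5, y=0), (x=0, y=1), (x=6, y=1), (x=1, y=2), (x=7, y=2)
  Distance 7: (x=0, y=0), (x=6, y=0), (x=8, y=2), (x=7, y=3)
  Distance 8: (x=7, y=0), (x=8, y=1), (x=8, y=3), (x=7, y=4)
  Distance 9: (x=8, y=4)
Total reachable: 36 (grid has 36 open cells total)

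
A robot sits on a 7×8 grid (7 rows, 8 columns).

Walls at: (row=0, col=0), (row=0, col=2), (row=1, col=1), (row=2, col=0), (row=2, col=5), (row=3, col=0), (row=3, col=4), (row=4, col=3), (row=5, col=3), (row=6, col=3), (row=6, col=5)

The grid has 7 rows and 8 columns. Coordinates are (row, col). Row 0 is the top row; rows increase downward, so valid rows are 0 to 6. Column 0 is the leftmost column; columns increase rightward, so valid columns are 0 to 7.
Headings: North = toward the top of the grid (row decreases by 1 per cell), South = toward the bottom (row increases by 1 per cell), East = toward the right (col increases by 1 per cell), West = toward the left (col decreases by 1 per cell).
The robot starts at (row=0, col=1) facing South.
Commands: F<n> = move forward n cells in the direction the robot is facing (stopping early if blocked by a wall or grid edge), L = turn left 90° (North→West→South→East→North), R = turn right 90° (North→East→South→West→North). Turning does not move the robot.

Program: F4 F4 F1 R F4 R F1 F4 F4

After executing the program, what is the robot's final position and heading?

Answer: Final position: (row=0, col=1), facing North

Derivation:
Start: (row=0, col=1), facing South
  F4: move forward 0/4 (blocked), now at (row=0, col=1)
  F4: move forward 0/4 (blocked), now at (row=0, col=1)
  F1: move forward 0/1 (blocked), now at (row=0, col=1)
  R: turn right, now facing West
  F4: move forward 0/4 (blocked), now at (row=0, col=1)
  R: turn right, now facing North
  F1: move forward 0/1 (blocked), now at (row=0, col=1)
  F4: move forward 0/4 (blocked), now at (row=0, col=1)
  F4: move forward 0/4 (blocked), now at (row=0, col=1)
Final: (row=0, col=1), facing North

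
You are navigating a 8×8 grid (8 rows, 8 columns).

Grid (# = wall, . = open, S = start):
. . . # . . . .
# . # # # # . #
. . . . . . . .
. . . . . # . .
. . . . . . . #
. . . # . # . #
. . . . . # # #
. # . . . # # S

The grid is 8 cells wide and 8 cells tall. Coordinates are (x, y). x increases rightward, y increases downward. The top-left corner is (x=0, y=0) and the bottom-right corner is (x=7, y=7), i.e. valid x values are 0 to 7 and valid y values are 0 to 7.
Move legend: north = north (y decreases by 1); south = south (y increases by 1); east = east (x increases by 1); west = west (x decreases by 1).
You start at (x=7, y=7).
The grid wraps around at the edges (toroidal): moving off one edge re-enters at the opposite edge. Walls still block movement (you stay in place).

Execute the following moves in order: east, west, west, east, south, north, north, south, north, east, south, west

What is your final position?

Start: (x=7, y=7)
  east (east): (x=7, y=7) -> (x=0, y=7)
  west (west): (x=0, y=7) -> (x=7, y=7)
  west (west): blocked, stay at (x=7, y=7)
  east (east): (x=7, y=7) -> (x=0, y=7)
  south (south): (x=0, y=7) -> (x=0, y=0)
  north (north): (x=0, y=0) -> (x=0, y=7)
  north (north): (x=0, y=7) -> (x=0, y=6)
  south (south): (x=0, y=6) -> (x=0, y=7)
  north (north): (x=0, y=7) -> (x=0, y=6)
  east (east): (x=0, y=6) -> (x=1, y=6)
  south (south): blocked, stay at (x=1, y=6)
  west (west): (x=1, y=6) -> (x=0, y=6)
Final: (x=0, y=6)

Answer: Final position: (x=0, y=6)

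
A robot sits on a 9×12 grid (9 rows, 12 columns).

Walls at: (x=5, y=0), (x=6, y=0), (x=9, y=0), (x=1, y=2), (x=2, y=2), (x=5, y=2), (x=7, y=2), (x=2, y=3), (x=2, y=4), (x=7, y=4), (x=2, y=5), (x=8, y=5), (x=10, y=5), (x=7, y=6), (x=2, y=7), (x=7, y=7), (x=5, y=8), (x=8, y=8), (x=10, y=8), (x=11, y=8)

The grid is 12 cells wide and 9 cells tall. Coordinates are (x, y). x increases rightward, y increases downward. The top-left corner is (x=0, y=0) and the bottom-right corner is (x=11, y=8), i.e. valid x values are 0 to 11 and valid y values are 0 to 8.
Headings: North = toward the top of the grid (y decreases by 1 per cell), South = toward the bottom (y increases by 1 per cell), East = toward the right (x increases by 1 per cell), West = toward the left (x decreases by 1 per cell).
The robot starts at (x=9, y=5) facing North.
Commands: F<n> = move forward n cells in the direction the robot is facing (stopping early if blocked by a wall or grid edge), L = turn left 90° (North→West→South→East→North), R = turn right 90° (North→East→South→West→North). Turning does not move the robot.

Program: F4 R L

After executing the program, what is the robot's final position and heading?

Start: (x=9, y=5), facing North
  F4: move forward 4, now at (x=9, y=1)
  R: turn right, now facing East
  L: turn left, now facing North
Final: (x=9, y=1), facing North

Answer: Final position: (x=9, y=1), facing North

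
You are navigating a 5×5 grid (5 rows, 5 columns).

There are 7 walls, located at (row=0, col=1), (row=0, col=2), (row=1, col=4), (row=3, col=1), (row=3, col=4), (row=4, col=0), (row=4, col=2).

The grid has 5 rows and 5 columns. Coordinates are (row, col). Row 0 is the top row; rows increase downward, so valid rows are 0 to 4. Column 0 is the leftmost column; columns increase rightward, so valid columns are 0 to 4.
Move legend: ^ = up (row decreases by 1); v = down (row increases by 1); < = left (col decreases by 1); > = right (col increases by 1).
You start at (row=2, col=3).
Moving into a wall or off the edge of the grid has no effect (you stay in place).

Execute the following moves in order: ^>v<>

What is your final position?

Answer: Final position: (row=2, col=3)

Derivation:
Start: (row=2, col=3)
  ^ (up): (row=2, col=3) -> (row=1, col=3)
  > (right): blocked, stay at (row=1, col=3)
  v (down): (row=1, col=3) -> (row=2, col=3)
  < (left): (row=2, col=3) -> (row=2, col=2)
  > (right): (row=2, col=2) -> (row=2, col=3)
Final: (row=2, col=3)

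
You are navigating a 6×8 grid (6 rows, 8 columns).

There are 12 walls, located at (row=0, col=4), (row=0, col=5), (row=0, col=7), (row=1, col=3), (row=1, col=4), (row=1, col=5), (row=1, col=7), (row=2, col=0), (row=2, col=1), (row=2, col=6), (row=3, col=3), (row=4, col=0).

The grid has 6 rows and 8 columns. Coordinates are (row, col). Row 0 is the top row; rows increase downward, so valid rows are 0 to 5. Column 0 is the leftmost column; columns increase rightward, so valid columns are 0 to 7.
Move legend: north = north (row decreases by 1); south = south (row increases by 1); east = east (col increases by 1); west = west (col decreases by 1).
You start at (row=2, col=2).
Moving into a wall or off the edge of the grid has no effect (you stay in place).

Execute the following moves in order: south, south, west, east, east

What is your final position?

Answer: Final position: (row=4, col=3)

Derivation:
Start: (row=2, col=2)
  south (south): (row=2, col=2) -> (row=3, col=2)
  south (south): (row=3, col=2) -> (row=4, col=2)
  west (west): (row=4, col=2) -> (row=4, col=1)
  east (east): (row=4, col=1) -> (row=4, col=2)
  east (east): (row=4, col=2) -> (row=4, col=3)
Final: (row=4, col=3)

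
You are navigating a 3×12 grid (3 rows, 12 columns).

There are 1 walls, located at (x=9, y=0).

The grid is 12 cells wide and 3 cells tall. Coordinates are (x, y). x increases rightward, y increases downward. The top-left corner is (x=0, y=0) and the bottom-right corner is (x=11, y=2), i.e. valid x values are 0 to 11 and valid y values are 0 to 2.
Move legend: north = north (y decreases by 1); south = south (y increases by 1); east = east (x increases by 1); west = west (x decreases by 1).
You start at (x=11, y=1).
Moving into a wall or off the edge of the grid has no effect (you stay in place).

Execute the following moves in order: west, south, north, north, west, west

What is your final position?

Start: (x=11, y=1)
  west (west): (x=11, y=1) -> (x=10, y=1)
  south (south): (x=10, y=1) -> (x=10, y=2)
  north (north): (x=10, y=2) -> (x=10, y=1)
  north (north): (x=10, y=1) -> (x=10, y=0)
  west (west): blocked, stay at (x=10, y=0)
  west (west): blocked, stay at (x=10, y=0)
Final: (x=10, y=0)

Answer: Final position: (x=10, y=0)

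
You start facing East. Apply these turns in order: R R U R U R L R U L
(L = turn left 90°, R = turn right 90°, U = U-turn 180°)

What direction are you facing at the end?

Answer: Final heading: South

Derivation:
Start: East
  R (right (90° clockwise)) -> South
  R (right (90° clockwise)) -> West
  U (U-turn (180°)) -> East
  R (right (90° clockwise)) -> South
  U (U-turn (180°)) -> North
  R (right (90° clockwise)) -> East
  L (left (90° counter-clockwise)) -> North
  R (right (90° clockwise)) -> East
  U (U-turn (180°)) -> West
  L (left (90° counter-clockwise)) -> South
Final: South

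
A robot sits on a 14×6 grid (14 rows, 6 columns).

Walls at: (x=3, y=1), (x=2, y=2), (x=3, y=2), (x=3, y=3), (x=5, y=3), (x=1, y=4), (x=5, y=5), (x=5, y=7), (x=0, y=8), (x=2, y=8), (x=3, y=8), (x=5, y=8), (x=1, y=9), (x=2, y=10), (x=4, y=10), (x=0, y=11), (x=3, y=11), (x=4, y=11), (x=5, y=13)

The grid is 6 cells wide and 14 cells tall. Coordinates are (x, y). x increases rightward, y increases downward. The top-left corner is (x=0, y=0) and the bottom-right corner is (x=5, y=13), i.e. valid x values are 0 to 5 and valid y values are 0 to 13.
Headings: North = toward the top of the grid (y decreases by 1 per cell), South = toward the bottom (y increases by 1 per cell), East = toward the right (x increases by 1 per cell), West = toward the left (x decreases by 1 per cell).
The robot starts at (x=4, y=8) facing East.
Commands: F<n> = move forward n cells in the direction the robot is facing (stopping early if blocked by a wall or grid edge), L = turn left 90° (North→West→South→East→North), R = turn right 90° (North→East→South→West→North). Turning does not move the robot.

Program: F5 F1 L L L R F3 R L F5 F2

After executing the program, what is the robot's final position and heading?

Answer: Final position: (x=4, y=8), facing West

Derivation:
Start: (x=4, y=8), facing East
  F5: move forward 0/5 (blocked), now at (x=4, y=8)
  F1: move forward 0/1 (blocked), now at (x=4, y=8)
  L: turn left, now facing North
  L: turn left, now facing West
  L: turn left, now facing South
  R: turn right, now facing West
  F3: move forward 0/3 (blocked), now at (x=4, y=8)
  R: turn right, now facing North
  L: turn left, now facing West
  F5: move forward 0/5 (blocked), now at (x=4, y=8)
  F2: move forward 0/2 (blocked), now at (x=4, y=8)
Final: (x=4, y=8), facing West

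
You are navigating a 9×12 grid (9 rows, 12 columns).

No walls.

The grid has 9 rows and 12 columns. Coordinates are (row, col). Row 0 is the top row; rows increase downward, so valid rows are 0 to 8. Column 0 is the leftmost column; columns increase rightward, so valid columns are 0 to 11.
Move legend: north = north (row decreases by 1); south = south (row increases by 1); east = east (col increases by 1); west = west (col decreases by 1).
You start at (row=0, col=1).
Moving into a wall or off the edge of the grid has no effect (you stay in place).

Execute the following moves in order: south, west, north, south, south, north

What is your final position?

Start: (row=0, col=1)
  south (south): (row=0, col=1) -> (row=1, col=1)
  west (west): (row=1, col=1) -> (row=1, col=0)
  north (north): (row=1, col=0) -> (row=0, col=0)
  south (south): (row=0, col=0) -> (row=1, col=0)
  south (south): (row=1, col=0) -> (row=2, col=0)
  north (north): (row=2, col=0) -> (row=1, col=0)
Final: (row=1, col=0)

Answer: Final position: (row=1, col=0)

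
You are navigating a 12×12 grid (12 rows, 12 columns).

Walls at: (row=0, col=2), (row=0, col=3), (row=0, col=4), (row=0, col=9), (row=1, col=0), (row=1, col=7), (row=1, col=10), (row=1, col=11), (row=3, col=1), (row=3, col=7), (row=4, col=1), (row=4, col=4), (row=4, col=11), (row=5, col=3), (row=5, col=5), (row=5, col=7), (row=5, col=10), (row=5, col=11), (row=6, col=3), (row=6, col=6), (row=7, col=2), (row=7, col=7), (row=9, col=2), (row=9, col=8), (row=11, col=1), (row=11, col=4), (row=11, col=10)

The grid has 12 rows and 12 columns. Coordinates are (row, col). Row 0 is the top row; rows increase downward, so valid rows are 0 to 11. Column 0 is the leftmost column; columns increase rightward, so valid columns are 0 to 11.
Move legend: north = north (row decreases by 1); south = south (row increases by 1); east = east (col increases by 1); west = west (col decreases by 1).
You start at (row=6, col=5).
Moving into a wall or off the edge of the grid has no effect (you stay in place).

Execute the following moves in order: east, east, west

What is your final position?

Start: (row=6, col=5)
  east (east): blocked, stay at (row=6, col=5)
  east (east): blocked, stay at (row=6, col=5)
  west (west): (row=6, col=5) -> (row=6, col=4)
Final: (row=6, col=4)

Answer: Final position: (row=6, col=4)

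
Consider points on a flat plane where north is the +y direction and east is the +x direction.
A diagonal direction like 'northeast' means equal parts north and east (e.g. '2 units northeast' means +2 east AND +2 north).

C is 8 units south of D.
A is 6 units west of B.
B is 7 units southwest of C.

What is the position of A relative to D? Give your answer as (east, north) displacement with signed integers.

Place D at the origin (east=0, north=0).
  C is 8 units south of D: delta (east=+0, north=-8); C at (east=0, north=-8).
  B is 7 units southwest of C: delta (east=-7, north=-7); B at (east=-7, north=-15).
  A is 6 units west of B: delta (east=-6, north=+0); A at (east=-13, north=-15).
Therefore A relative to D: (east=-13, north=-15).

Answer: A is at (east=-13, north=-15) relative to D.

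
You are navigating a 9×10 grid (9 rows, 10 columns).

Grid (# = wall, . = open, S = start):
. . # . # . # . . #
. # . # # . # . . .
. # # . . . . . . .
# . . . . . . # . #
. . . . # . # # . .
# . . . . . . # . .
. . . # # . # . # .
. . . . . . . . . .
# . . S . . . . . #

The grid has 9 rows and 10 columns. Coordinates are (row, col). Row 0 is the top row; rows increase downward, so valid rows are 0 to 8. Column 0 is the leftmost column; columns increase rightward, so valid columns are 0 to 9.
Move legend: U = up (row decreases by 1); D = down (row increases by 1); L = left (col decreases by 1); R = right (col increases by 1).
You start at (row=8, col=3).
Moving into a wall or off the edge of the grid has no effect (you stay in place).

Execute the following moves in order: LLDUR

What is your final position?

Answer: Final position: (row=7, col=2)

Derivation:
Start: (row=8, col=3)
  L (left): (row=8, col=3) -> (row=8, col=2)
  L (left): (row=8, col=2) -> (row=8, col=1)
  D (down): blocked, stay at (row=8, col=1)
  U (up): (row=8, col=1) -> (row=7, col=1)
  R (right): (row=7, col=1) -> (row=7, col=2)
Final: (row=7, col=2)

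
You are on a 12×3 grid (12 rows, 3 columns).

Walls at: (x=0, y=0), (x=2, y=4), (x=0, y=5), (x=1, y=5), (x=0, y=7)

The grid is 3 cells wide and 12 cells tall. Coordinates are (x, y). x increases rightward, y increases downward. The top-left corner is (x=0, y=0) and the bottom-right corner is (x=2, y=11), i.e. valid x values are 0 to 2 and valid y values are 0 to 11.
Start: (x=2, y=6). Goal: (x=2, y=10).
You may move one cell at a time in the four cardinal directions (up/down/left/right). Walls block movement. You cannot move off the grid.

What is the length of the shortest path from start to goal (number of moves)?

BFS from (x=2, y=6) until reaching (x=2, y=10):
  Distance 0: (x=2, y=6)
  Distance 1: (x=2, y=5), (x=1, y=6), (x=2, y=7)
  Distance 2: (x=0, y=6), (x=1, y=7), (x=2, y=8)
  Distance 3: (x=1, y=8), (x=2, y=9)
  Distance 4: (x=0, y=8), (x=1, y=9), (x=2, y=10)  <- goal reached here
One shortest path (4 moves): (x=2, y=6) -> (x=2, y=7) -> (x=2, y=8) -> (x=2, y=9) -> (x=2, y=10)

Answer: Shortest path length: 4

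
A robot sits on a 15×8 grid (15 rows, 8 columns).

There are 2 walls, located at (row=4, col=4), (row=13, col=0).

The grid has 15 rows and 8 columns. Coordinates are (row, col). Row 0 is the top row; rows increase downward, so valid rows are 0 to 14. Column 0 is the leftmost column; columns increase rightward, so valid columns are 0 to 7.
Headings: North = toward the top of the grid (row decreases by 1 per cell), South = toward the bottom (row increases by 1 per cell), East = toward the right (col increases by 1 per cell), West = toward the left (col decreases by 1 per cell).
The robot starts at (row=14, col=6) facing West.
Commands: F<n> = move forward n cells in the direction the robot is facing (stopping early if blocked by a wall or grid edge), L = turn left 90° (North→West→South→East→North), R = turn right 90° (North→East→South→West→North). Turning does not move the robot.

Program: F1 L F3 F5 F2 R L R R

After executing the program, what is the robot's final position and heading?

Start: (row=14, col=6), facing West
  F1: move forward 1, now at (row=14, col=5)
  L: turn left, now facing South
  F3: move forward 0/3 (blocked), now at (row=14, col=5)
  F5: move forward 0/5 (blocked), now at (row=14, col=5)
  F2: move forward 0/2 (blocked), now at (row=14, col=5)
  R: turn right, now facing West
  L: turn left, now facing South
  R: turn right, now facing West
  R: turn right, now facing North
Final: (row=14, col=5), facing North

Answer: Final position: (row=14, col=5), facing North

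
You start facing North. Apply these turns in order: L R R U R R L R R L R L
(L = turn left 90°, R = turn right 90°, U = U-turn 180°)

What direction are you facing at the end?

Start: North
  L (left (90° counter-clockwise)) -> West
  R (right (90° clockwise)) -> North
  R (right (90° clockwise)) -> East
  U (U-turn (180°)) -> West
  R (right (90° clockwise)) -> North
  R (right (90° clockwise)) -> East
  L (left (90° counter-clockwise)) -> North
  R (right (90° clockwise)) -> East
  R (right (90° clockwise)) -> South
  L (left (90° counter-clockwise)) -> East
  R (right (90° clockwise)) -> South
  L (left (90° counter-clockwise)) -> East
Final: East

Answer: Final heading: East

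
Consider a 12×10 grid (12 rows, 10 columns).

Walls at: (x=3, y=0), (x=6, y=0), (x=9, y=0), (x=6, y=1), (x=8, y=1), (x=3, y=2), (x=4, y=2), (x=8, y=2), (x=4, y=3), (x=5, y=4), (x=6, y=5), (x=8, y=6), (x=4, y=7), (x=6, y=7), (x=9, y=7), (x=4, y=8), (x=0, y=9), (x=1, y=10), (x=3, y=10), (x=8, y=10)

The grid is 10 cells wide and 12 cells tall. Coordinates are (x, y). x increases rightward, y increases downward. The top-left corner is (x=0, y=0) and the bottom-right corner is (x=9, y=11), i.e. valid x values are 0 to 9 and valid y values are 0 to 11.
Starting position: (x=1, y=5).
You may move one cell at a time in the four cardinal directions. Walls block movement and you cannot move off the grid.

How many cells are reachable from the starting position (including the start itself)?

BFS flood-fill from (x=1, y=5):
  Distance 0: (x=1, y=5)
  Distance 1: (x=1, y=4), (x=0, y=5), (x=2, y=5), (x=1, y=6)
  Distance 2: (x=1, y=3), (x=0, y=4), (x=2, y=4), (x=3, y=5), (x=0, y=6), (x=2, y=6), (x=1, y=7)
  Distance 3: (x=1, y=2), (x=0, y=3), (x=2, y=3), (x=3, y=4), (x=4, y=5), (x=3, y=6), (x=0, y=7), (x=2, y=7), (x=1, y=8)
  Distance 4: (x=1, y=1), (x=0, y=2), (x=2, y=2), (x=3, y=3), (x=4, y=4), (x=5, y=5), (x=4, y=6), (x=3, y=7), (x=0, y=8), (x=2, y=8), (x=1, y=9)
  Distance 5: (x=1, y=0), (x=0, y=1), (x=2, y=1), (x=5, y=6), (x=3, y=8), (x=2, y=9)
  Distance 6: (x=0, y=0), (x=2, y=0), (x=3, y=1), (x=6, y=6), (x=5, y=7), (x=3, y=9), (x=2, y=10)
  Distance 7: (x=4, y=1), (x=7, y=6), (x=5, y=8), (x=4, y=9), (x=2, y=11)
  Distance 8: (x=4, y=0), (x=5, y=1), (x=7, y=5), (x=7, y=7), (x=6, y=8), (x=5, y=9), (x=4, y=10), (x=1, y=11), (x=3, y=11)
  Distance 9: (x=5, y=0), (x=5, y=2), (x=7, y=4), (x=8, y=5), (x=8, y=7), (x=7, y=8), (x=6, y=9), (x=5, y=10), (x=0, y=11), (x=4, y=11)
  Distance 10: (x=6, y=2), (x=5, y=3), (x=7, y=3), (x=6, y=4), (x=8, y=4), (x=9, y=5), (x=8, y=8), (x=7, y=9), (x=0, y=10), (x=6, y=10), (x=5, y=11)
  Distance 11: (x=7, y=2), (x=6, y=3), (x=8, y=3), (x=9, y=4), (x=9, y=6), (x=9, y=8), (x=8, y=9), (x=7, y=10), (x=6, y=11)
  Distance 12: (x=7, y=1), (x=9, y=3), (x=9, y=9), (x=7, y=11)
  Distance 13: (x=7, y=0), (x=9, y=2), (x=9, y=10), (x=8, y=11)
  Distance 14: (x=8, y=0), (x=9, y=1), (x=9, y=11)
Total reachable: 100 (grid has 100 open cells total)

Answer: Reachable cells: 100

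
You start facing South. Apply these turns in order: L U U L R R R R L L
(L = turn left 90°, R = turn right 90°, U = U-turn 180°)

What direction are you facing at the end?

Start: South
  L (left (90° counter-clockwise)) -> East
  U (U-turn (180°)) -> West
  U (U-turn (180°)) -> East
  L (left (90° counter-clockwise)) -> North
  R (right (90° clockwise)) -> East
  R (right (90° clockwise)) -> South
  R (right (90° clockwise)) -> West
  R (right (90° clockwise)) -> North
  L (left (90° counter-clockwise)) -> West
  L (left (90° counter-clockwise)) -> South
Final: South

Answer: Final heading: South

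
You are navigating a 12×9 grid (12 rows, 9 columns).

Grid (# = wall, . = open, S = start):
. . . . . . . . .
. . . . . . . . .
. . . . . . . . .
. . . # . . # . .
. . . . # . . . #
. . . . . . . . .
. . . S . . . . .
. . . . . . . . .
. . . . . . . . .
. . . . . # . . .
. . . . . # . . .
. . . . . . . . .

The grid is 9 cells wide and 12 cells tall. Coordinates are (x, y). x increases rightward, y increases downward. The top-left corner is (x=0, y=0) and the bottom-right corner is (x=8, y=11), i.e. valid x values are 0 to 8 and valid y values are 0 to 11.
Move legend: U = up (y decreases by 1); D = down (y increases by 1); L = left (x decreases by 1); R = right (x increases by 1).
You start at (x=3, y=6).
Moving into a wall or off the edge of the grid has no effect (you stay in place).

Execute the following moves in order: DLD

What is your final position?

Answer: Final position: (x=2, y=8)

Derivation:
Start: (x=3, y=6)
  D (down): (x=3, y=6) -> (x=3, y=7)
  L (left): (x=3, y=7) -> (x=2, y=7)
  D (down): (x=2, y=7) -> (x=2, y=8)
Final: (x=2, y=8)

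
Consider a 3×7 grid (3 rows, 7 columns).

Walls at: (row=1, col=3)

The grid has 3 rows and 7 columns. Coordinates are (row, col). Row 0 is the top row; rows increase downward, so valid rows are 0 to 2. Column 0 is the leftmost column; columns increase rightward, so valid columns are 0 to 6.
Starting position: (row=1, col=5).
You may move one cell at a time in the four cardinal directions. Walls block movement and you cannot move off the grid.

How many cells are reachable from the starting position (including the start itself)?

BFS flood-fill from (row=1, col=5):
  Distance 0: (row=1, col=5)
  Distance 1: (row=0, col=5), (row=1, col=4), (row=1, col=6), (row=2, col=5)
  Distance 2: (row=0, col=4), (row=0, col=6), (row=2, col=4), (row=2, col=6)
  Distance 3: (row=0, col=3), (row=2, col=3)
  Distance 4: (row=0, col=2), (row=2, col=2)
  Distance 5: (row=0, col=1), (row=1, col=2), (row=2, col=1)
  Distance 6: (row=0, col=0), (row=1, col=1), (row=2, col=0)
  Distance 7: (row=1, col=0)
Total reachable: 20 (grid has 20 open cells total)

Answer: Reachable cells: 20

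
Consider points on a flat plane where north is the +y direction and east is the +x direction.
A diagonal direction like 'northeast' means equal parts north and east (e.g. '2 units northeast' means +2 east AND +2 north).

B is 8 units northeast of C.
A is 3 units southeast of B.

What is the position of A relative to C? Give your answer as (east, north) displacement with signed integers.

Answer: A is at (east=11, north=5) relative to C.

Derivation:
Place C at the origin (east=0, north=0).
  B is 8 units northeast of C: delta (east=+8, north=+8); B at (east=8, north=8).
  A is 3 units southeast of B: delta (east=+3, north=-3); A at (east=11, north=5).
Therefore A relative to C: (east=11, north=5).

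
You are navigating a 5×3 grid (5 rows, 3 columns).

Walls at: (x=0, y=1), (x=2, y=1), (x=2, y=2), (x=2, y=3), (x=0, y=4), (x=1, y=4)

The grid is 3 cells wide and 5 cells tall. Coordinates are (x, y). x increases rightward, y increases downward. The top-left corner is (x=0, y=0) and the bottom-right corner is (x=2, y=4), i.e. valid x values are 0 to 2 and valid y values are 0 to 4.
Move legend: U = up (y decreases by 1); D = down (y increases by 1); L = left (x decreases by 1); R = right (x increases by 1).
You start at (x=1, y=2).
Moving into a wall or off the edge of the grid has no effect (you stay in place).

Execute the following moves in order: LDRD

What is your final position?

Answer: Final position: (x=1, y=3)

Derivation:
Start: (x=1, y=2)
  L (left): (x=1, y=2) -> (x=0, y=2)
  D (down): (x=0, y=2) -> (x=0, y=3)
  R (right): (x=0, y=3) -> (x=1, y=3)
  D (down): blocked, stay at (x=1, y=3)
Final: (x=1, y=3)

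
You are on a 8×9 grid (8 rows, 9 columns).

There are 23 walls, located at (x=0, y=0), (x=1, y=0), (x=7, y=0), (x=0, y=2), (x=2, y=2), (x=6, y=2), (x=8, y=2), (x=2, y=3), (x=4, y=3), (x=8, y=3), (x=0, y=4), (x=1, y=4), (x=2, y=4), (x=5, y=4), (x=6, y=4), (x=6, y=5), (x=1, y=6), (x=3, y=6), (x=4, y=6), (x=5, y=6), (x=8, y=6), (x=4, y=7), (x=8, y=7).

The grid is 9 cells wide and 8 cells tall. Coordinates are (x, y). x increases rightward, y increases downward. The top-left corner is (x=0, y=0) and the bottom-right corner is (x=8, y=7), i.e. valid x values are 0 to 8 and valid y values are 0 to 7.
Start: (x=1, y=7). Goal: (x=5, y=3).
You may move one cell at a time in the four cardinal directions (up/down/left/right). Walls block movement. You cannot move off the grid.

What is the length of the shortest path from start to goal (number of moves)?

BFS from (x=1, y=7) until reaching (x=5, y=3):
  Distance 0: (x=1, y=7)
  Distance 1: (x=0, y=7), (x=2, y=7)
  Distance 2: (x=0, y=6), (x=2, y=6), (x=3, y=7)
  Distance 3: (x=0, y=5), (x=2, y=5)
  Distance 4: (x=1, y=5), (x=3, y=5)
  Distance 5: (x=3, y=4), (x=4, y=5)
  Distance 6: (x=3, y=3), (x=4, y=4), (x=5, y=5)
  Distance 7: (x=3, y=2)
  Distance 8: (x=3, y=1), (x=4, y=2)
  Distance 9: (x=3, y=0), (x=2, y=1), (x=4, y=1), (x=5, y=2)
  Distance 10: (x=2, y=0), (x=4, y=0), (x=1, y=1), (x=5, y=1), (x=5, y=3)  <- goal reached here
One shortest path (10 moves): (x=1, y=7) -> (x=2, y=7) -> (x=2, y=6) -> (x=2, y=5) -> (x=3, y=5) -> (x=3, y=4) -> (x=3, y=3) -> (x=3, y=2) -> (x=4, y=2) -> (x=5, y=2) -> (x=5, y=3)

Answer: Shortest path length: 10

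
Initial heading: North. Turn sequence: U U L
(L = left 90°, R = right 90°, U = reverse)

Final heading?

Start: North
  U (U-turn (180°)) -> South
  U (U-turn (180°)) -> North
  L (left (90° counter-clockwise)) -> West
Final: West

Answer: Final heading: West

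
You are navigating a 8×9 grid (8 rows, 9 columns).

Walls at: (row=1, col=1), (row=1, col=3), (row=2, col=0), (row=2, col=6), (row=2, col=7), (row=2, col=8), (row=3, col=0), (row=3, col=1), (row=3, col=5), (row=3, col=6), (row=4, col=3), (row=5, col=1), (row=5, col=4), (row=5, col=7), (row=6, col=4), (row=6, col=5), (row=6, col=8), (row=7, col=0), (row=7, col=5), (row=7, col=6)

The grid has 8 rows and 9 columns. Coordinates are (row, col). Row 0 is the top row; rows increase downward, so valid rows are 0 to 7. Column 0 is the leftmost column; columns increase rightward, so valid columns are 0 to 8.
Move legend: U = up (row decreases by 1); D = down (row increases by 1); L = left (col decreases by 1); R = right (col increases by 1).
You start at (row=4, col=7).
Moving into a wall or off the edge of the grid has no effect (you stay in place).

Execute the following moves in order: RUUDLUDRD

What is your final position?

Answer: Final position: (row=5, col=8)

Derivation:
Start: (row=4, col=7)
  R (right): (row=4, col=7) -> (row=4, col=8)
  U (up): (row=4, col=8) -> (row=3, col=8)
  U (up): blocked, stay at (row=3, col=8)
  D (down): (row=3, col=8) -> (row=4, col=8)
  L (left): (row=4, col=8) -> (row=4, col=7)
  U (up): (row=4, col=7) -> (row=3, col=7)
  D (down): (row=3, col=7) -> (row=4, col=7)
  R (right): (row=4, col=7) -> (row=4, col=8)
  D (down): (row=4, col=8) -> (row=5, col=8)
Final: (row=5, col=8)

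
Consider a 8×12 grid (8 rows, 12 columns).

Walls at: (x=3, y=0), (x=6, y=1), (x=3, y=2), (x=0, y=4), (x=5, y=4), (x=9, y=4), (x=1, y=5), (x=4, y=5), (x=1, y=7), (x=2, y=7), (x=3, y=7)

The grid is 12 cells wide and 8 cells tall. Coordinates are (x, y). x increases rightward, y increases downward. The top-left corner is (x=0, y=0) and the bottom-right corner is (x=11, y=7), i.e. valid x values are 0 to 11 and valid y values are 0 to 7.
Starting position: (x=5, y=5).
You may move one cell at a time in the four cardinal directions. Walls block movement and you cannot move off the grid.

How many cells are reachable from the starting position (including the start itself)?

Answer: Reachable cells: 85

Derivation:
BFS flood-fill from (x=5, y=5):
  Distance 0: (x=5, y=5)
  Distance 1: (x=6, y=5), (x=5, y=6)
  Distance 2: (x=6, y=4), (x=7, y=5), (x=4, y=6), (x=6, y=6), (x=5, y=7)
  Distance 3: (x=6, y=3), (x=7, y=4), (x=8, y=5), (x=3, y=6), (x=7, y=6), (x=4, y=7), (x=6, y=7)
  Distance 4: (x=6, y=2), (x=5, y=3), (x=7, y=3), (x=8, y=4), (x=3, y=5), (x=9, y=5), (x=2, y=6), (x=8, y=6), (x=7, y=7)
  Distance 5: (x=5, y=2), (x=7, y=2), (x=4, y=3), (x=8, y=3), (x=3, y=4), (x=2, y=5), (x=10, y=5), (x=1, y=6), (x=9, y=6), (x=8, y=7)
  Distance 6: (x=5, y=1), (x=7, y=1), (x=4, y=2), (x=8, y=2), (x=3, y=3), (x=9, y=3), (x=2, y=4), (x=4, y=4), (x=10, y=4), (x=11, y=5), (x=0, y=6), (x=10, y=6), (x=9, y=7)
  Distance 7: (x=5, y=0), (x=7, y=0), (x=4, y=1), (x=8, y=1), (x=9, y=2), (x=2, y=3), (x=10, y=3), (x=1, y=4), (x=11, y=4), (x=0, y=5), (x=11, y=6), (x=0, y=7), (x=10, y=7)
  Distance 8: (x=4, y=0), (x=6, y=0), (x=8, y=0), (x=3, y=1), (x=9, y=1), (x=2, y=2), (x=10, y=2), (x=1, y=3), (x=11, y=3), (x=11, y=7)
  Distance 9: (x=9, y=0), (x=2, y=1), (x=10, y=1), (x=1, y=2), (x=11, y=2), (x=0, y=3)
  Distance 10: (x=2, y=0), (x=10, y=0), (x=1, y=1), (x=11, y=1), (x=0, y=2)
  Distance 11: (x=1, y=0), (x=11, y=0), (x=0, y=1)
  Distance 12: (x=0, y=0)
Total reachable: 85 (grid has 85 open cells total)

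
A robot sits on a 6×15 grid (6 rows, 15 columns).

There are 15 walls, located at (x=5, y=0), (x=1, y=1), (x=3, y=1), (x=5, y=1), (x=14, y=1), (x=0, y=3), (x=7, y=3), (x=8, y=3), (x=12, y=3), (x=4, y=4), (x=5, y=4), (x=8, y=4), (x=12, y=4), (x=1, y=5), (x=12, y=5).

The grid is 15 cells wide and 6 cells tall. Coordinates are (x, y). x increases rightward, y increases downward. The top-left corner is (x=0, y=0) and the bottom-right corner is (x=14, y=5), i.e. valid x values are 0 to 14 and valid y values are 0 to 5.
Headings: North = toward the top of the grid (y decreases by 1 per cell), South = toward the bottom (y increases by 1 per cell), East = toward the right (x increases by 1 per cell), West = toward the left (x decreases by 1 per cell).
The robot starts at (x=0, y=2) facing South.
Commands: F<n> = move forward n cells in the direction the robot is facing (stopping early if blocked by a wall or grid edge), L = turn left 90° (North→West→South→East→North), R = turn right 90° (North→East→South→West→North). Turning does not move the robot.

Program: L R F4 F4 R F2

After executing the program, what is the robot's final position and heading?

Answer: Final position: (x=0, y=2), facing West

Derivation:
Start: (x=0, y=2), facing South
  L: turn left, now facing East
  R: turn right, now facing South
  F4: move forward 0/4 (blocked), now at (x=0, y=2)
  F4: move forward 0/4 (blocked), now at (x=0, y=2)
  R: turn right, now facing West
  F2: move forward 0/2 (blocked), now at (x=0, y=2)
Final: (x=0, y=2), facing West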